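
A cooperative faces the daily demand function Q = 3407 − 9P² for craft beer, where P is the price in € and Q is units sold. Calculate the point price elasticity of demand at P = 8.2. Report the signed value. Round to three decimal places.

-0.432

At P = 8.2, Q = 2801.840.
dQ/dP = −18P = -147.600.
ε = (dQ/dP)(P/Q) = (-147.600)(8.2/2801.840).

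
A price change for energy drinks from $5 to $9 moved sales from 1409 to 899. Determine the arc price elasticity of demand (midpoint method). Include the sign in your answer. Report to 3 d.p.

-0.773

ΔQ = 899 − 1409 = -510; ΔP = 9 − 5 = 4.
Midpoints: P̄ = 7.00, Q̄ = 1154.0.
ε = (ΔQ/ΔP)(P̄/Q̄) = (-510/4)(7.00/1154.0).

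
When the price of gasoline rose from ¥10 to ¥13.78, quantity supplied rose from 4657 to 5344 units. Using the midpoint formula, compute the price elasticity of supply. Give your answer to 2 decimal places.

ΔQ = 5344 − 4657 = 687; ΔP = 13.78 − 10 = 3.78.
Midpoints: P̄ = 11.89, Q̄ = 5000.5.
ε_s = (ΔQ/ΔP)(P̄/Q̄) = (687/3.78)(11.89/5000.5).

0.43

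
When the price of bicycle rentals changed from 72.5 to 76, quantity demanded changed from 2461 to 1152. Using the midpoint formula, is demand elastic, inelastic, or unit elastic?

Arc ε ≈ -15.372.
|ε| = 15.37 > 1.

elastic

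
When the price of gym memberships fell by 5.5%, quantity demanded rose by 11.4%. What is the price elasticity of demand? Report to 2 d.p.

-2.07

ε = %ΔQ / %ΔP = (11.4)/(-5.5) = -2.073.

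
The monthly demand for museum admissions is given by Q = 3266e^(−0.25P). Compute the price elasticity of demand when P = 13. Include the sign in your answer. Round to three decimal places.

-3.250

At P = 13, Q = 126.637.
dQ/dP = −0.25·3266e^(−0.25P) = −0.25Q = -31.659.
ε = (dQ/dP)(P/Q) = (-31.659)(13/126.637).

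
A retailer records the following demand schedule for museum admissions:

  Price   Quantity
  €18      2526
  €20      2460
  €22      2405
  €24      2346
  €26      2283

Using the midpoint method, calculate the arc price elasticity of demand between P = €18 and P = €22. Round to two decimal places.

At P = 18, Q = 2526; at P = 22, Q = 2405.
ΔQ = -121, ΔP = 4. Midpoints: P̄ = 20.00, Q̄ = 2465.5.
ε = (ΔQ/ΔP)(P̄/Q̄) = (-121/4)(20.00/2465.5).

-0.25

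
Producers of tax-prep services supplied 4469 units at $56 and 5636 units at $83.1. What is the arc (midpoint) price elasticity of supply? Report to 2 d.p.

ΔQ = 5636 − 4469 = 1167; ΔP = 83.1 − 56 = 27.1.
Midpoints: P̄ = 69.55, Q̄ = 5052.5.
ε_s = (ΔQ/ΔP)(P̄/Q̄) = (1167/27.1)(69.55/5052.5).

0.59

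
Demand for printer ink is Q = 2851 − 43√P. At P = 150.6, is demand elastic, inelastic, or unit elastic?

Q = 2323.307, dQ/dP = -1.752.
ε = (dQ/dP)(P/Q) ≈ -0.114.
|ε| = 0.11 < 1.

inelastic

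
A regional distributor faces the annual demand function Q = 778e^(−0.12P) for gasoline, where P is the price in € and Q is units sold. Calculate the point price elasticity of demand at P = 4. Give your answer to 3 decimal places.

-0.480

At P = 4, Q = 481.413.
dQ/dP = −0.12·778e^(−0.12P) = −0.12Q = -57.770.
ε = (dQ/dP)(P/Q) = (-57.770)(4/481.413).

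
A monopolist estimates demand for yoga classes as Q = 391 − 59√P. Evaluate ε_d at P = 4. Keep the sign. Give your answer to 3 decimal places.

-0.216

At P = 4, Q = 273.
dQ/dP = −59/(2√P) = -14.750.
ε = (dQ/dP)(P/Q) = (-14.750)(4/273).
|ε| < 1, so demand is inelastic at this price.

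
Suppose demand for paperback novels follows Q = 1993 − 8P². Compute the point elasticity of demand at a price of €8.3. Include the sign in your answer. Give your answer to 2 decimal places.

-0.76

At P = 8.3, Q = 1441.880.
dQ/dP = −16P = -132.800.
ε = (dQ/dP)(P/Q) = (-132.800)(8.3/1441.880).
|ε| < 1, so demand is inelastic at this price.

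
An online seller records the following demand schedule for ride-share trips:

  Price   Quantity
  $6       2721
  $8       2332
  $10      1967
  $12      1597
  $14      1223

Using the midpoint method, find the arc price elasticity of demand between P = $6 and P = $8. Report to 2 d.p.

-0.54

At P = 6, Q = 2721; at P = 8, Q = 2332.
ΔQ = -389, ΔP = 2. Midpoints: P̄ = 7.00, Q̄ = 2526.5.
ε = (ΔQ/ΔP)(P̄/Q̄) = (-389/2)(7.00/2526.5).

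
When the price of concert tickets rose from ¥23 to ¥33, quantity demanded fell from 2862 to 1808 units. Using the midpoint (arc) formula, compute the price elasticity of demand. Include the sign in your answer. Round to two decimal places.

ΔQ = 1808 − 2862 = -1054; ΔP = 33 − 23 = 10.
Midpoints: P̄ = 28.00, Q̄ = 2335.0.
ε = (ΔQ/ΔP)(P̄/Q̄) = (-1054/10)(28.00/2335.0).

-1.26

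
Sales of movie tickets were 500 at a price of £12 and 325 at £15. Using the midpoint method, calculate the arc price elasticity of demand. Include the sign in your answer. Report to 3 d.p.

ΔQ = 325 − 500 = -175; ΔP = 15 − 12 = 3.
Midpoints: P̄ = 13.50, Q̄ = 412.5.
ε = (ΔQ/ΔP)(P̄/Q̄) = (-175/3)(13.50/412.5).

-1.909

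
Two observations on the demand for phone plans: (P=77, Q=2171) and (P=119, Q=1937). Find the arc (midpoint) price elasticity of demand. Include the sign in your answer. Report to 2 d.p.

ΔQ = 1937 − 2171 = -234; ΔP = 119 − 77 = 42.
Midpoints: P̄ = 98.00, Q̄ = 2054.0.
ε = (ΔQ/ΔP)(P̄/Q̄) = (-234/42)(98.00/2054.0).

-0.27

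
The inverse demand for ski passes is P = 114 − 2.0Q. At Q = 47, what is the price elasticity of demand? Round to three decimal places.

-0.213

At Q = 47, P = 114 − 2.0(47) = 20.00.
dP/dQ = −2.0, so dQ/dP = 1/(−2.0) = -0.500.
ε = (dQ/dP)(P/Q) = (-0.500)(20.00/47).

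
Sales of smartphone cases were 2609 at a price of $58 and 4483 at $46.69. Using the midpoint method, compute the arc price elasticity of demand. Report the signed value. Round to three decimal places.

ΔQ = 4483 − 2609 = 1874; ΔP = 46.69 − 58 = -11.31.
Midpoints: P̄ = 52.34, Q̄ = 3546.0.
ε = (ΔQ/ΔP)(P̄/Q̄) = (1874/-11.31)(52.34/3546.0).

-2.446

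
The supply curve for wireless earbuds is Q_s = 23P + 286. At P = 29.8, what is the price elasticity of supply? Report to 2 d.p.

At P = 29.8, Q_s = 971.40.
dQ_s/dP = 23.
ε_s = (dQ_s/dP)(P/Q_s) = (23)(29.8/971.40).

0.71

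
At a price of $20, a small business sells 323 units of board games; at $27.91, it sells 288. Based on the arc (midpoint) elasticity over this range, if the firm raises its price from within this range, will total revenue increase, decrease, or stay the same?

Arc ε = (-35/7.91)(23.95/305.5) ≈ -0.347.
|ε| = 0.35 < 1, so demand is inelastic. A price rise therefore raises total revenue.

increase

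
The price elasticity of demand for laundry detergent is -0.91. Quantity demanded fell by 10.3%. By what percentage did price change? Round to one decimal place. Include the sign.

11.3%

%ΔP ≈ %ΔQ / ε = (-10.3%)/(-0.91) = 11.32%.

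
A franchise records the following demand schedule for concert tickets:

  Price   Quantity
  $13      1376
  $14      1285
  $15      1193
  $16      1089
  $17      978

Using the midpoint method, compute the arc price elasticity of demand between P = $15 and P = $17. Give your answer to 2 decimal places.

-1.58

At P = 15, Q = 1193; at P = 17, Q = 978.
ΔQ = -215, ΔP = 2. Midpoints: P̄ = 16.00, Q̄ = 1085.5.
ε = (ΔQ/ΔP)(P̄/Q̄) = (-215/2)(16.00/1085.5).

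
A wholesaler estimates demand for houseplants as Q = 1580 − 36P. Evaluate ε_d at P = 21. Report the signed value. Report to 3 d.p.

-0.917

At P = 21, Q = 824.
dQ/dP = −36.
ε = (dQ/dP)(P/Q) = (-36)(21/824).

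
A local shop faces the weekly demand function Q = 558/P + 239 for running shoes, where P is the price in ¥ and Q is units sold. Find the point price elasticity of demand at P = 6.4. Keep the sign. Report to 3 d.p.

At P = 6.4, Q = 326.188.
dQ/dP = −558/P² = -13.623.
ε = (dQ/dP)(P/Q) = (-13.623)(6.4/326.188).
|ε| < 1, so demand is inelastic at this price.

-0.267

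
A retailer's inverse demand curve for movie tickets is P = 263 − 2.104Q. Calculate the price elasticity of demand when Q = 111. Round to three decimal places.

-0.126

At Q = 111, P = 263 − 2.104(111) = 29.46.
dP/dQ = −2.104, so dQ/dP = 1/(−2.104) = -0.475.
ε = (dQ/dP)(P/Q) = (-0.475)(29.46/111).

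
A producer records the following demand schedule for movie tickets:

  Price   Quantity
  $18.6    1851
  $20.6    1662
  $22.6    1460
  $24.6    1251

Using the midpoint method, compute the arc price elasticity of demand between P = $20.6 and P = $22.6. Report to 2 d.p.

At P = 20.6, Q = 1662; at P = 22.6, Q = 1460.
ΔQ = -202, ΔP = 2.0. Midpoints: P̄ = 21.60, Q̄ = 1561.0.
ε = (ΔQ/ΔP)(P̄/Q̄) = (-202/2.0)(21.60/1561.0).

-1.40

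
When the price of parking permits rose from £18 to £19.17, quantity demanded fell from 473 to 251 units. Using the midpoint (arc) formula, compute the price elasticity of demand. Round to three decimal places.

-9.741

ΔQ = 251 − 473 = -222; ΔP = 19.17 − 18 = 1.17.
Midpoints: P̄ = 18.59, Q̄ = 362.0.
ε = (ΔQ/ΔP)(P̄/Q̄) = (-222/1.17)(18.59/362.0).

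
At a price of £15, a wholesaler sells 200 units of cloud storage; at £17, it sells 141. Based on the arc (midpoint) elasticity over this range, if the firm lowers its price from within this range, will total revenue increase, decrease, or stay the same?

Arc ε = (-59/2)(16.00/170.5) ≈ -2.768.
|ε| = 2.77 > 1, so demand is elastic. A price cut therefore raises total revenue.

increase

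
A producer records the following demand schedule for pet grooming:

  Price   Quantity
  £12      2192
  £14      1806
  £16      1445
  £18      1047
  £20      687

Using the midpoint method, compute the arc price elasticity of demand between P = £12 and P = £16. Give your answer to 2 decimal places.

At P = 12, Q = 2192; at P = 16, Q = 1445.
ΔQ = -747, ΔP = 4. Midpoints: P̄ = 14.00, Q̄ = 1818.5.
ε = (ΔQ/ΔP)(P̄/Q̄) = (-747/4)(14.00/1818.5).

-1.44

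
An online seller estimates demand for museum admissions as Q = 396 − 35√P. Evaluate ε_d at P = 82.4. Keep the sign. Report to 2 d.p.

At P = 82.4, Q = 78.289.
dQ/dP = −35/(2√P) = -1.928.
ε = (dQ/dP)(P/Q) = (-1.928)(82.4/78.289).
|ε| > 1, so demand is elastic at this price.

-2.03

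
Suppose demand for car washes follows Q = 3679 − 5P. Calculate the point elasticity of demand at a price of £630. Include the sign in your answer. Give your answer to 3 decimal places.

At P = 630, Q = 529.
dQ/dP = −5.
ε = (dQ/dP)(P/Q) = (-5)(630/529).

-5.955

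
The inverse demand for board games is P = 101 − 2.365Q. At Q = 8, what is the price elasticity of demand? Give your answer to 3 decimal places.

At Q = 8, P = 101 − 2.365(8) = 82.08.
dP/dQ = −2.365, so dQ/dP = 1/(−2.365) = -0.423.
ε = (dQ/dP)(P/Q) = (-0.423)(82.08/8).

-4.338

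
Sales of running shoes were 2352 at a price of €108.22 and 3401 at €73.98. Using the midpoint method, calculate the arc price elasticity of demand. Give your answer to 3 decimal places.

-0.970

ΔQ = 3401 − 2352 = 1049; ΔP = 73.98 − 108.22 = -34.24.
Midpoints: P̄ = 91.10, Q̄ = 2876.5.
ε = (ΔQ/ΔP)(P̄/Q̄) = (1049/-34.24)(91.10/2876.5).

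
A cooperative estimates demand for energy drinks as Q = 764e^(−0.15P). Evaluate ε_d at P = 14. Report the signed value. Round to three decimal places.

At P = 14, Q = 93.557.
dQ/dP = −0.15·764e^(−0.15P) = −0.15Q = -14.034.
ε = (dQ/dP)(P/Q) = (-14.034)(14/93.557).

-2.100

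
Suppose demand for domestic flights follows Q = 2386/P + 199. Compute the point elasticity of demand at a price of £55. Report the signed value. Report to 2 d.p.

-0.18

At P = 55, Q = 242.382.
dQ/dP = −2386/P² = -0.789.
ε = (dQ/dP)(P/Q) = (-0.789)(55/242.382).
|ε| < 1, so demand is inelastic at this price.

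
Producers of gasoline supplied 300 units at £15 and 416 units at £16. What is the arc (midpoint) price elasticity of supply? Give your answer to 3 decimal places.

ΔQ = 416 − 300 = 116; ΔP = 16 − 15 = 1.
Midpoints: P̄ = 15.50, Q̄ = 358.0.
ε_s = (ΔQ/ΔP)(P̄/Q̄) = (116/1)(15.50/358.0).

5.022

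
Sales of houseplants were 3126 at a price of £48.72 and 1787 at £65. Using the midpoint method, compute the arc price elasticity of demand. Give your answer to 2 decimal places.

-1.90

ΔQ = 1787 − 3126 = -1339; ΔP = 65 − 48.72 = 16.28.
Midpoints: P̄ = 56.86, Q̄ = 2456.5.
ε = (ΔQ/ΔP)(P̄/Q̄) = (-1339/16.28)(56.86/2456.5).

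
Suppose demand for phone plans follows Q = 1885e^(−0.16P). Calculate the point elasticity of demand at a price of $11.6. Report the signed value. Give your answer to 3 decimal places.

-1.856

At P = 11.6, Q = 294.619.
dQ/dP = −0.16·1885e^(−0.16P) = −0.16Q = -47.139.
ε = (dQ/dP)(P/Q) = (-47.139)(11.6/294.619).
|ε| > 1, so demand is elastic at this price.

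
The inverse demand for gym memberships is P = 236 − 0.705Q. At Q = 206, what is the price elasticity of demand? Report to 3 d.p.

At Q = 206, P = 236 − 0.705(206) = 90.77.
dP/dQ = −0.705, so dQ/dP = 1/(−0.705) = -1.418.
ε = (dQ/dP)(P/Q) = (-1.418)(90.77/206).

-0.625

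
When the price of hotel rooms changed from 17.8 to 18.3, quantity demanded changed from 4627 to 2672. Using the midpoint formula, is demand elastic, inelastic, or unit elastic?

Arc ε ≈ -19.338.
|ε| = 19.34 > 1.

elastic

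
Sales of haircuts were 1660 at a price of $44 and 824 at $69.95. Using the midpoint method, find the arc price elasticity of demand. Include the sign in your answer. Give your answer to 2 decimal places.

ΔQ = 824 − 1660 = -836; ΔP = 69.95 − 44 = 25.95.
Midpoints: P̄ = 56.98, Q̄ = 1242.0.
ε = (ΔQ/ΔP)(P̄/Q̄) = (-836/25.95)(56.98/1242.0).

-1.48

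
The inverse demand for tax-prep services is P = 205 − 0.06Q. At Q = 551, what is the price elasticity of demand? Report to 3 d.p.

-5.201

At Q = 551, P = 205 − 0.06(551) = 171.94.
dP/dQ = −0.06, so dQ/dP = 1/(−0.06) = -16.667.
ε = (dQ/dP)(P/Q) = (-16.667)(171.94/551).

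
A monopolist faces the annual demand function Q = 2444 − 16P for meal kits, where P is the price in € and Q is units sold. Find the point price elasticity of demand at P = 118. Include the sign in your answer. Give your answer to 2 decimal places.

At P = 118, Q = 556.
dQ/dP = −16.
ε = (dQ/dP)(P/Q) = (-16)(118/556).
|ε| > 1, so demand is elastic at this price.

-3.40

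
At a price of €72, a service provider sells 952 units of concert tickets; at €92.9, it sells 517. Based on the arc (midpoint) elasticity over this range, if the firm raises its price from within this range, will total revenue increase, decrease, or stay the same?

decrease

Arc ε = (-435/20.9)(82.45/734.5) ≈ -2.336.
|ε| = 2.34 > 1, so demand is elastic. A price rise therefore reduces total revenue.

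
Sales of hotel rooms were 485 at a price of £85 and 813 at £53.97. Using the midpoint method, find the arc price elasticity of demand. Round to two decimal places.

ΔQ = 813 − 485 = 328; ΔP = 53.97 − 85 = -31.03.
Midpoints: P̄ = 69.48, Q̄ = 649.0.
ε = (ΔQ/ΔP)(P̄/Q̄) = (328/-31.03)(69.48/649.0).

-1.13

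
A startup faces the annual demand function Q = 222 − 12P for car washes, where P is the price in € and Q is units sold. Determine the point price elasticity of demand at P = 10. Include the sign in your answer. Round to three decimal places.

-1.176

At P = 10, Q = 102.
dQ/dP = −12.
ε = (dQ/dP)(P/Q) = (-12)(10/102).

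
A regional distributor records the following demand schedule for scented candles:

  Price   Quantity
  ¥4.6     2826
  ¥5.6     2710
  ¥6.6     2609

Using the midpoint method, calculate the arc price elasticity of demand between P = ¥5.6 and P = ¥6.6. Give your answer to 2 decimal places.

-0.23

At P = 5.6, Q = 2710; at P = 6.6, Q = 2609.
ΔQ = -101, ΔP = 1.0. Midpoints: P̄ = 6.10, Q̄ = 2659.5.
ε = (ΔQ/ΔP)(P̄/Q̄) = (-101/1.0)(6.10/2659.5).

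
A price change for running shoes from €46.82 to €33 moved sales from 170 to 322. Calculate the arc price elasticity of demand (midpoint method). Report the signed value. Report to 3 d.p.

-1.784

ΔQ = 322 − 170 = 152; ΔP = 33 − 46.82 = -13.82.
Midpoints: P̄ = 39.91, Q̄ = 246.0.
ε = (ΔQ/ΔP)(P̄/Q̄) = (152/-13.82)(39.91/246.0).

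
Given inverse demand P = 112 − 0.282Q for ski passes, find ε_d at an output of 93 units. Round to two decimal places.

-3.27

At Q = 93, P = 112 − 0.282(93) = 85.77.
dP/dQ = −0.282, so dQ/dP = 1/(−0.282) = -3.546.
ε = (dQ/dP)(P/Q) = (-3.546)(85.77/93).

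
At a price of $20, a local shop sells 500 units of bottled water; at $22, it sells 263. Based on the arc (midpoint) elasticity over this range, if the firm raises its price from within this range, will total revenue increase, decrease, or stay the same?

decrease

Arc ε = (-237/2)(21.00/381.5) ≈ -6.523.
|ε| = 6.52 > 1, so demand is elastic. A price rise therefore reduces total revenue.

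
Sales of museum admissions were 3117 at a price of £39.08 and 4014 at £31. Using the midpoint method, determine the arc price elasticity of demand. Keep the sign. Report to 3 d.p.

ΔQ = 4014 − 3117 = 897; ΔP = 31 − 39.08 = -8.08.
Midpoints: P̄ = 35.04, Q̄ = 3565.5.
ε = (ΔQ/ΔP)(P̄/Q̄) = (897/-8.08)(35.04/3565.5).

-1.091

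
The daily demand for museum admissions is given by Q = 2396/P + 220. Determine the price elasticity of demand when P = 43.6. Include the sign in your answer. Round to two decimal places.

At P = 43.6, Q = 274.954.
dQ/dP = −2396/P² = -1.260.
ε = (dQ/dP)(P/Q) = (-1.260)(43.6/274.954).

-0.20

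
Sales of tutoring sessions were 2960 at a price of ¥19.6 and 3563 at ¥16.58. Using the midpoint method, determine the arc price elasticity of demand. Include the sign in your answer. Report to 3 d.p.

-1.107

ΔQ = 3563 − 2960 = 603; ΔP = 16.58 − 19.6 = -3.02.
Midpoints: P̄ = 18.09, Q̄ = 3261.5.
ε = (ΔQ/ΔP)(P̄/Q̄) = (603/-3.02)(18.09/3261.5).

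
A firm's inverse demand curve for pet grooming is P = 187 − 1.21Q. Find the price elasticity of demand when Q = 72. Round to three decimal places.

-1.146

At Q = 72, P = 187 − 1.21(72) = 99.88.
dP/dQ = −1.21, so dQ/dP = 1/(−1.21) = -0.826.
ε = (dQ/dP)(P/Q) = (-0.826)(99.88/72).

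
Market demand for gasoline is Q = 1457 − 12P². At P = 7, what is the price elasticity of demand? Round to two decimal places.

-1.35

At P = 7, Q = 869.
dQ/dP = −24P = -168.
ε = (dQ/dP)(P/Q) = (-168)(7/869).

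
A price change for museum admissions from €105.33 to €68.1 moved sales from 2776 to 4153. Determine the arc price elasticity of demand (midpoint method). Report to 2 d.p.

-0.93

ΔQ = 4153 − 2776 = 1377; ΔP = 68.1 − 105.33 = -37.23.
Midpoints: P̄ = 86.72, Q̄ = 3464.5.
ε = (ΔQ/ΔP)(P̄/Q̄) = (1377/-37.23)(86.72/3464.5).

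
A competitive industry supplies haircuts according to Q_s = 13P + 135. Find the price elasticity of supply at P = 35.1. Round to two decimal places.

0.77

At P = 35.1, Q_s = 591.30.
dQ_s/dP = 13.
ε_s = (dQ_s/dP)(P/Q_s) = (13)(35.1/591.30).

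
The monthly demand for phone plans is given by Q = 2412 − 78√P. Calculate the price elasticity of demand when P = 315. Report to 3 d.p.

At P = 315, Q = 1027.637.
dQ/dP = −78/(2√P) = -2.197.
ε = (dQ/dP)(P/Q) = (-2.197)(315/1027.637).
|ε| < 1, so demand is inelastic at this price.

-0.674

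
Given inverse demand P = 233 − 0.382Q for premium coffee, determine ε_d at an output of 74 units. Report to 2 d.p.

-7.24

At Q = 74, P = 233 − 0.382(74) = 204.73.
dP/dQ = −0.382, so dQ/dP = 1/(−0.382) = -2.618.
ε = (dQ/dP)(P/Q) = (-2.618)(204.73/74).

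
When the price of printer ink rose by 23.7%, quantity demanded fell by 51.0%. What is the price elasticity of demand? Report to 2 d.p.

-2.15

ε = %ΔQ / %ΔP = (-51.0)/(23.7) = -2.152.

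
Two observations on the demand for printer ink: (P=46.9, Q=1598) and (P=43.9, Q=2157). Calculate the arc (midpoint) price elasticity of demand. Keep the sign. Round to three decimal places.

ΔQ = 2157 − 1598 = 559; ΔP = 43.9 − 46.9 = -3.
Midpoints: P̄ = 45.40, Q̄ = 1877.5.
ε = (ΔQ/ΔP)(P̄/Q̄) = (559/-3)(45.40/1877.5).

-4.506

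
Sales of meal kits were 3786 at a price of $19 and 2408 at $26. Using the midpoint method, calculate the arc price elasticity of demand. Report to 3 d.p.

ΔQ = 2408 − 3786 = -1378; ΔP = 26 − 19 = 7.
Midpoints: P̄ = 22.50, Q̄ = 3097.0.
ε = (ΔQ/ΔP)(P̄/Q̄) = (-1378/7)(22.50/3097.0).

-1.430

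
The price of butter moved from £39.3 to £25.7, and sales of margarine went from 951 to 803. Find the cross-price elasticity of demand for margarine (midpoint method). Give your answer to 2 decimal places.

ΔQ_x = 803 − 951 = -148; ΔP_y = 25.7 − 39.3 = -13.6.
Midpoints: P̄_y = 32.50, Q̄_x = 877.0.
ε_xy = (ΔQ_x/ΔP_y)(P̄_y/Q̄_x) = (-148/-13.6)(32.50/877.0).
ε_xy > 0, so the goods are substitutes.

0.40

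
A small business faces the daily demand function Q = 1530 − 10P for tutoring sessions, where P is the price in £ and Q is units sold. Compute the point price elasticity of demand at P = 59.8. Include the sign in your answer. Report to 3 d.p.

At P = 59.8, Q = 932.
dQ/dP = −10.
ε = (dQ/dP)(P/Q) = (-10)(59.8/932).

-0.642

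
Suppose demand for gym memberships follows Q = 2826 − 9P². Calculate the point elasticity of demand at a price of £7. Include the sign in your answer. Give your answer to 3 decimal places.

-0.370

At P = 7, Q = 2385.
dQ/dP = −18P = -126.
ε = (dQ/dP)(P/Q) = (-126)(7/2385).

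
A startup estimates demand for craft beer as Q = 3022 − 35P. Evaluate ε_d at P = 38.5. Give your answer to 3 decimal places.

-0.805

At P = 38.5, Q = 1674.500.
dQ/dP = −35.
ε = (dQ/dP)(P/Q) = (-35)(38.5/1674.500).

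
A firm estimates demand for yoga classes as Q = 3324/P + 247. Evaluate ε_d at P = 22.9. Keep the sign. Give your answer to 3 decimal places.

-0.370

At P = 22.9, Q = 392.153.
dQ/dP = −3324/P² = -6.339.
ε = (dQ/dP)(P/Q) = (-6.339)(22.9/392.153).
|ε| < 1, so demand is inelastic at this price.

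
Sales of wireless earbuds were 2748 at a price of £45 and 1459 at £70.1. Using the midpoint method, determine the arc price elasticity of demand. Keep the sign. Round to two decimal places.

ΔQ = 1459 − 2748 = -1289; ΔP = 70.1 − 45 = 25.1.
Midpoints: P̄ = 57.55, Q̄ = 2103.5.
ε = (ΔQ/ΔP)(P̄/Q̄) = (-1289/25.1)(57.55/2103.5).

-1.41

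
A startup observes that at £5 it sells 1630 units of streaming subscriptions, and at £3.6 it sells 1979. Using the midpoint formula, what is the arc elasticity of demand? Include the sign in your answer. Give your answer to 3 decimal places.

ΔQ = 1979 − 1630 = 349; ΔP = 3.6 − 5 = -1.4.
Midpoints: P̄ = 4.30, Q̄ = 1804.5.
ε = (ΔQ/ΔP)(P̄/Q̄) = (349/-1.4)(4.30/1804.5).

-0.594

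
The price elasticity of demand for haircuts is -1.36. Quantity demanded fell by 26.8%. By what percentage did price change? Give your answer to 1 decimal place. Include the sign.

%ΔP ≈ %ΔQ / ε = (-26.8%)/(-1.36) = 19.71%.

19.7%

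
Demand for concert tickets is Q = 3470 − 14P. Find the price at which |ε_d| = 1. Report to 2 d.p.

For linear demand Q = a − bP, ε = −bP/(a − bP). |ε| = 1 when bP = a − bP, i.e. P = a/(2b).
P = 3470/(2·14) = 3470/28 = 123.9286.

123.93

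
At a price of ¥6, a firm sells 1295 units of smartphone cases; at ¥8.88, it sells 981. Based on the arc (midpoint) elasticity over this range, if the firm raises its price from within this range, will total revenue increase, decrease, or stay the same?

increase

Arc ε = (-314/2.88)(7.44/1138.0) ≈ -0.713.
|ε| = 0.71 < 1, so demand is inelastic. A price rise therefore raises total revenue.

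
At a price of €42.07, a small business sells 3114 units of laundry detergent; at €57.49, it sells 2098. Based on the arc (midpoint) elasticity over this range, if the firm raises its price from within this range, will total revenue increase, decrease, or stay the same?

decrease

Arc ε = (-1016/15.42)(49.78/2606.0) ≈ -1.259.
|ε| = 1.26 > 1, so demand is elastic. A price rise therefore reduces total revenue.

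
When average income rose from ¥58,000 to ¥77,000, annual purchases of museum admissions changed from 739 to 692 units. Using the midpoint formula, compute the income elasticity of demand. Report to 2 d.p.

-0.23

ΔQ = -47, ΔI = 19000. Midpoints: Ī = 67,500, Q̄ = 715.5.
ε_I = (ΔQ/ΔI)(Ī/Q̄) = (-47/19000)(67500/715.5).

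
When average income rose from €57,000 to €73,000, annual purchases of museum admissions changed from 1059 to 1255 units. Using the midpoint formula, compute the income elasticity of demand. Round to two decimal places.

0.69

ΔQ = 196, ΔI = 16000. Midpoints: Ī = 65,000, Q̄ = 1157.0.
ε_I = (ΔQ/ΔI)(Ī/Q̄) = (196/16000)(65000/1157.0).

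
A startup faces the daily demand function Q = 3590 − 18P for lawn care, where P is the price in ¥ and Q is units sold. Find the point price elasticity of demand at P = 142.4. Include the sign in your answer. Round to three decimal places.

-2.496

At P = 142.4, Q = 1026.800.
dQ/dP = −18.
ε = (dQ/dP)(P/Q) = (-18)(142.4/1026.800).
|ε| > 1, so demand is elastic at this price.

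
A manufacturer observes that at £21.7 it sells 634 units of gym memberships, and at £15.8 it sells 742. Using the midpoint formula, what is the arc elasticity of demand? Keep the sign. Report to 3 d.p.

ΔQ = 742 − 634 = 108; ΔP = 15.8 − 21.7 = -5.9.
Midpoints: P̄ = 18.75, Q̄ = 688.0.
ε = (ΔQ/ΔP)(P̄/Q̄) = (108/-5.9)(18.75/688.0).

-0.499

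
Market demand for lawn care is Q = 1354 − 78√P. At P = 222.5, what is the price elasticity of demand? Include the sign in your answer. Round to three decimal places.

-3.053

At P = 222.5, Q = 190.518.
dQ/dP = −78/(2√P) = -2.615.
ε = (dQ/dP)(P/Q) = (-2.615)(222.5/190.518).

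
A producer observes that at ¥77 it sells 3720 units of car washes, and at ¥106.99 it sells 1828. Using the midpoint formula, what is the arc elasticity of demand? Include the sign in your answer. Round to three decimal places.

ΔQ = 1828 − 3720 = -1892; ΔP = 106.99 − 77 = 29.99.
Midpoints: P̄ = 92.00, Q̄ = 2774.0.
ε = (ΔQ/ΔP)(P̄/Q̄) = (-1892/29.99)(92.00/2774.0).

-2.092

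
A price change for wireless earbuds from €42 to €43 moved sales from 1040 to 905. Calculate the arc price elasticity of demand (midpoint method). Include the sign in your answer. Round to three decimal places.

ΔQ = 905 − 1040 = -135; ΔP = 43 − 42 = 1.
Midpoints: P̄ = 42.50, Q̄ = 972.5.
ε = (ΔQ/ΔP)(P̄/Q̄) = (-135/1)(42.50/972.5).

-5.900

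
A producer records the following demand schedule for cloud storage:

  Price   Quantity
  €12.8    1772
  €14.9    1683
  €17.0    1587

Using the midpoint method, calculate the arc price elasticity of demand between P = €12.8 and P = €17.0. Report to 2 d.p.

-0.39

At P = 12.8, Q = 1772; at P = 17.0, Q = 1587.
ΔQ = -185, ΔP = 4.2. Midpoints: P̄ = 14.90, Q̄ = 1679.5.
ε = (ΔQ/ΔP)(P̄/Q̄) = (-185/4.2)(14.90/1679.5).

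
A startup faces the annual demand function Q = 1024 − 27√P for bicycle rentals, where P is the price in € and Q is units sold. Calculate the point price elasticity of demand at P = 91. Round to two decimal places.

At P = 91, Q = 766.436.
dQ/dP = −27/(2√P) = -1.415.
ε = (dQ/dP)(P/Q) = (-1.415)(91/766.436).

-0.17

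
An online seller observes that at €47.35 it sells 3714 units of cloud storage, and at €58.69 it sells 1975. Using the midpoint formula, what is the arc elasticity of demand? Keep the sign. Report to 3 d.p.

-2.858

ΔQ = 1975 − 3714 = -1739; ΔP = 58.69 − 47.35 = 11.34.
Midpoints: P̄ = 53.02, Q̄ = 2844.5.
ε = (ΔQ/ΔP)(P̄/Q̄) = (-1739/11.34)(53.02/2844.5).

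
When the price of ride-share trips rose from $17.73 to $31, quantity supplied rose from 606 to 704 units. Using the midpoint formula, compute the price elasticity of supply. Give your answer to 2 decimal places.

0.27

ΔQ = 704 − 606 = 98; ΔP = 31 − 17.73 = 13.27.
Midpoints: P̄ = 24.37, Q̄ = 655.0.
ε_s = (ΔQ/ΔP)(P̄/Q̄) = (98/13.27)(24.37/655.0).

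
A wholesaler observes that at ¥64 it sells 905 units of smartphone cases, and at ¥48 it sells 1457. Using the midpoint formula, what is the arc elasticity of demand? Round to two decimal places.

ΔQ = 1457 − 905 = 552; ΔP = 48 − 64 = -16.
Midpoints: P̄ = 56.00, Q̄ = 1181.0.
ε = (ΔQ/ΔP)(P̄/Q̄) = (552/-16)(56.00/1181.0).

-1.64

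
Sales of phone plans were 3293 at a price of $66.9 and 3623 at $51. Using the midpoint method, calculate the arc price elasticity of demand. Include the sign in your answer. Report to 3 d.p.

ΔQ = 3623 − 3293 = 330; ΔP = 51 − 66.9 = -15.9.
Midpoints: P̄ = 58.95, Q̄ = 3458.0.
ε = (ΔQ/ΔP)(P̄/Q̄) = (330/-15.9)(58.95/3458.0).

-0.354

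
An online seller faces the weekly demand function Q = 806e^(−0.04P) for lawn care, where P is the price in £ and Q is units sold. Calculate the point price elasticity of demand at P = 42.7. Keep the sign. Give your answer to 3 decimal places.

At P = 42.7, Q = 146.070.
dQ/dP = −0.04·806e^(−0.04P) = −0.04Q = -5.843.
ε = (dQ/dP)(P/Q) = (-5.843)(42.7/146.070).

-1.708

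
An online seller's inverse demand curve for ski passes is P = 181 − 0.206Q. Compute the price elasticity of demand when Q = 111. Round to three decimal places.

-6.916

At Q = 111, P = 181 − 0.206(111) = 158.13.
dP/dQ = −0.206, so dQ/dP = 1/(−0.206) = -4.854.
ε = (dQ/dP)(P/Q) = (-4.854)(158.13/111).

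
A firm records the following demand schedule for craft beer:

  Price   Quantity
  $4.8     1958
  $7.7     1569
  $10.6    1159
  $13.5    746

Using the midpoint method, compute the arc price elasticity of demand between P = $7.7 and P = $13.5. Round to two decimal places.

At P = 7.7, Q = 1569; at P = 13.5, Q = 746.
ΔQ = -823, ΔP = 5.8. Midpoints: P̄ = 10.60, Q̄ = 1157.5.
ε = (ΔQ/ΔP)(P̄/Q̄) = (-823/5.8)(10.60/1157.5).

-1.30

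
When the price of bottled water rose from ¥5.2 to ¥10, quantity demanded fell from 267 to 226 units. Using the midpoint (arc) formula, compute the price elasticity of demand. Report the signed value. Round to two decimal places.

ΔQ = 226 − 267 = -41; ΔP = 10 − 5.2 = 4.8.
Midpoints: P̄ = 7.60, Q̄ = 246.5.
ε = (ΔQ/ΔP)(P̄/Q̄) = (-41/4.8)(7.60/246.5).

-0.26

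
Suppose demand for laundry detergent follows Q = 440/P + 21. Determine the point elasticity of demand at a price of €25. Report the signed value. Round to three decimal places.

-0.456

At P = 25, Q = 38.600.
dQ/dP = −440/P² = -0.704.
ε = (dQ/dP)(P/Q) = (-0.704)(25/38.600).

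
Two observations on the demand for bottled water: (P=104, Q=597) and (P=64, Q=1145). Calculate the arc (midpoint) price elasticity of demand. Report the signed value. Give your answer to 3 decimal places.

-1.321

ΔQ = 1145 − 597 = 548; ΔP = 64 − 104 = -40.
Midpoints: P̄ = 84.00, Q̄ = 871.0.
ε = (ΔQ/ΔP)(P̄/Q̄) = (548/-40)(84.00/871.0).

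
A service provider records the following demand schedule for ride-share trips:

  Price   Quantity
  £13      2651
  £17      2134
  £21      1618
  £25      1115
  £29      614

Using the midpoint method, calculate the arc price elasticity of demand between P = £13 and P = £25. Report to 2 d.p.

At P = 13, Q = 2651; at P = 25, Q = 1115.
ΔQ = -1536, ΔP = 12. Midpoints: P̄ = 19.00, Q̄ = 1883.0.
ε = (ΔQ/ΔP)(P̄/Q̄) = (-1536/12)(19.00/1883.0).

-1.29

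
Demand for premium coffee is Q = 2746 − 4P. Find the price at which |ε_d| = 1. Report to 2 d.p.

For linear demand Q = a − bP, ε = −bP/(a − bP). |ε| = 1 when bP = a − bP, i.e. P = a/(2b).
P = 2746/(2·4) = 2746/8 = 343.2500.

343.25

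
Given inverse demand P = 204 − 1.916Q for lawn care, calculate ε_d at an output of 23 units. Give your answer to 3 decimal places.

At Q = 23, P = 204 − 1.916(23) = 159.93.
dP/dQ = −1.916, so dQ/dP = 1/(−1.916) = -0.522.
ε = (dQ/dP)(P/Q) = (-0.522)(159.93/23).

-3.629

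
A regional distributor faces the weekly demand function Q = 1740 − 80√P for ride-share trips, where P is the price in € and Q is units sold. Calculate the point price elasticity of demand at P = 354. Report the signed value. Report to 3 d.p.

At P = 354, Q = 234.809.
dQ/dP = −80/(2√P) = -2.126.
ε = (dQ/dP)(P/Q) = (-2.126)(354/234.809).

-3.205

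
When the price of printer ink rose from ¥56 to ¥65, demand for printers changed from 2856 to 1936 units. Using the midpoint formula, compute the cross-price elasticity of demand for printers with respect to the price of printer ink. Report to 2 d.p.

-2.58

ΔQ_x = 1936 − 2856 = -920; ΔP_y = 65 − 56 = 9.
Midpoints: P̄_y = 60.50, Q̄_x = 2396.0.
ε_xy = (ΔQ_x/ΔP_y)(P̄_y/Q̄_x) = (-920/9)(60.50/2396.0).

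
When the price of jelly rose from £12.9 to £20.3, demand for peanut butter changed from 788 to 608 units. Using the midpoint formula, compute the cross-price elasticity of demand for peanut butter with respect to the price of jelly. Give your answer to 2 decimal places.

-0.58

ΔQ_x = 608 − 788 = -180; ΔP_y = 20.3 − 12.9 = 7.4.
Midpoints: P̄_y = 16.60, Q̄_x = 698.0.
ε_xy = (ΔQ_x/ΔP_y)(P̄_y/Q̄_x) = (-180/7.4)(16.60/698.0).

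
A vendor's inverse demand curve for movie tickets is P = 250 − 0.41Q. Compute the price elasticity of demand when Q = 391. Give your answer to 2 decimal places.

At Q = 391, P = 250 − 0.41(391) = 89.69.
dP/dQ = −0.41, so dQ/dP = 1/(−0.41) = -2.439.
ε = (dQ/dP)(P/Q) = (-2.439)(89.69/391).

-0.56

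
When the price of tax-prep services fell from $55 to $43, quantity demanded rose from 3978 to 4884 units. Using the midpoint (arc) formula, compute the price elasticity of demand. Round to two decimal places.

-0.83

ΔQ = 4884 − 3978 = 906; ΔP = 43 − 55 = -12.
Midpoints: P̄ = 49.00, Q̄ = 4431.0.
ε = (ΔQ/ΔP)(P̄/Q̄) = (906/-12)(49.00/4431.0).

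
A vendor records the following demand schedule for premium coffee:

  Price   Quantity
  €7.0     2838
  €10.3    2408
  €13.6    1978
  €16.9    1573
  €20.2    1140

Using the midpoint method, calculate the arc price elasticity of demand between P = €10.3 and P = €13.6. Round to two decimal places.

-0.71

At P = 10.3, Q = 2408; at P = 13.6, Q = 1978.
ΔQ = -430, ΔP = 3.3. Midpoints: P̄ = 11.95, Q̄ = 2193.0.
ε = (ΔQ/ΔP)(P̄/Q̄) = (-430/3.3)(11.95/2193.0).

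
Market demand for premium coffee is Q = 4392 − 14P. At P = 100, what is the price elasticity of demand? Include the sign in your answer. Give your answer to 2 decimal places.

At P = 100, Q = 2992.
dQ/dP = −14.
ε = (dQ/dP)(P/Q) = (-14)(100/2992).

-0.47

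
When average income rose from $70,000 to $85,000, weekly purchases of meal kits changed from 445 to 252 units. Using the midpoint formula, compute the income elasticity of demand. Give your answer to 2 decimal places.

ΔQ = -193, ΔI = 15000. Midpoints: Ī = 77,500, Q̄ = 348.5.
ε_I = (ΔQ/ΔI)(Ī/Q̄) = (-193/15000)(77500/348.5).

-2.86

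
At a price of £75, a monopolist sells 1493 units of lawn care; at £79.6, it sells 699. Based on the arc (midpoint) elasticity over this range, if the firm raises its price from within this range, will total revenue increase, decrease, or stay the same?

Arc ε = (-794/4.6)(77.30/1096.0) ≈ -12.174.
|ε| = 12.17 > 1, so demand is elastic. A price rise therefore reduces total revenue.

decrease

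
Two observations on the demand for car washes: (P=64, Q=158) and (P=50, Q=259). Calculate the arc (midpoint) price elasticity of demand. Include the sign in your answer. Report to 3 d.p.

-1.972

ΔQ = 259 − 158 = 101; ΔP = 50 − 64 = -14.
Midpoints: P̄ = 57.00, Q̄ = 208.5.
ε = (ΔQ/ΔP)(P̄/Q̄) = (101/-14)(57.00/208.5).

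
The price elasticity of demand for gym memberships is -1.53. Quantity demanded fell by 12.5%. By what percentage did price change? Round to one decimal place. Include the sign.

8.2%

%ΔP ≈ %ΔQ / ε = (-12.5%)/(-1.53) = 8.17%.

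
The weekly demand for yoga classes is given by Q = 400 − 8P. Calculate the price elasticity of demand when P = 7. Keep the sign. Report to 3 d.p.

At P = 7, Q = 344.
dQ/dP = −8.
ε = (dQ/dP)(P/Q) = (-8)(7/344).

-0.163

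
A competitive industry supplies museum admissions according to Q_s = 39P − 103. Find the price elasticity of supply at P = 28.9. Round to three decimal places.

1.101

At P = 28.9, Q_s = 1024.10.
dQ_s/dP = 39.
ε_s = (dQ_s/dP)(P/Q_s) = (39)(28.9/1024.10).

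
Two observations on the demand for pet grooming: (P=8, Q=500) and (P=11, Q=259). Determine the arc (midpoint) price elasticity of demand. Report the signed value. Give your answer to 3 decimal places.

ΔQ = 259 − 500 = -241; ΔP = 11 − 8 = 3.
Midpoints: P̄ = 9.50, Q̄ = 379.5.
ε = (ΔQ/ΔP)(P̄/Q̄) = (-241/3)(9.50/379.5).

-2.011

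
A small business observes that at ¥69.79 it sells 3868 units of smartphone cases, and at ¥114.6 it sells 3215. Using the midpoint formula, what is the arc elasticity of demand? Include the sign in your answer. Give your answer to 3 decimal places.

-0.379

ΔQ = 3215 − 3868 = -653; ΔP = 114.6 − 69.79 = 44.81.
Midpoints: P̄ = 92.19, Q̄ = 3541.5.
ε = (ΔQ/ΔP)(P̄/Q̄) = (-653/44.81)(92.19/3541.5).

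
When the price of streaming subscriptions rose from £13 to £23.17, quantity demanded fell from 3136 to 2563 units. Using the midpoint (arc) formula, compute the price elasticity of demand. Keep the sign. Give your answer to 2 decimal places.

ΔQ = 2563 − 3136 = -573; ΔP = 23.17 − 13 = 10.17.
Midpoints: P̄ = 18.09, Q̄ = 2849.5.
ε = (ΔQ/ΔP)(P̄/Q̄) = (-573/10.17)(18.09/2849.5).

-0.36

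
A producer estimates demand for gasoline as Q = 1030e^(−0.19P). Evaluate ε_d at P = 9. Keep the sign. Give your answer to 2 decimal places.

-1.71

At P = 9, Q = 186.292.
dQ/dP = −0.19·1030e^(−0.19P) = −0.19Q = -35.395.
ε = (dQ/dP)(P/Q) = (-35.395)(9/186.292).
|ε| > 1, so demand is elastic at this price.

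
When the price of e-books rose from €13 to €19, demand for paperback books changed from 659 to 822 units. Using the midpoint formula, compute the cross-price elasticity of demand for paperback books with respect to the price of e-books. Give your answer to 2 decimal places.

ΔQ_x = 822 − 659 = 163; ΔP_y = 19 − 13 = 6.
Midpoints: P̄_y = 16.00, Q̄_x = 740.5.
ε_xy = (ΔQ_x/ΔP_y)(P̄_y/Q̄_x) = (163/6)(16.00/740.5).
ε_xy > 0, so the goods are substitutes.

0.59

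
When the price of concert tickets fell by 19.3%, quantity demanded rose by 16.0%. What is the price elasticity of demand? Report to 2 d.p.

-0.83

ε = %ΔQ / %ΔP = (16.0)/(-19.3) = -0.829.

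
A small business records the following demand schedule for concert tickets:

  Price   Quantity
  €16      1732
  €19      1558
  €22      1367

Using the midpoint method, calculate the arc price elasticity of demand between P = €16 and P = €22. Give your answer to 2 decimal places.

-0.75

At P = 16, Q = 1732; at P = 22, Q = 1367.
ΔQ = -365, ΔP = 6. Midpoints: P̄ = 19.00, Q̄ = 1549.5.
ε = (ΔQ/ΔP)(P̄/Q̄) = (-365/6)(19.00/1549.5).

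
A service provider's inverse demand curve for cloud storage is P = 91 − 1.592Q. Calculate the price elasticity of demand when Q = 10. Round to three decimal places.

-4.716

At Q = 10, P = 91 − 1.592(10) = 75.08.
dP/dQ = −1.592, so dQ/dP = 1/(−1.592) = -0.628.
ε = (dQ/dP)(P/Q) = (-0.628)(75.08/10).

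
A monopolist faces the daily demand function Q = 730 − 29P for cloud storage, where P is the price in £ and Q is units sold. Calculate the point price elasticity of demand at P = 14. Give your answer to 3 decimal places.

At P = 14, Q = 324.
dQ/dP = −29.
ε = (dQ/dP)(P/Q) = (-29)(14/324).

-1.253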